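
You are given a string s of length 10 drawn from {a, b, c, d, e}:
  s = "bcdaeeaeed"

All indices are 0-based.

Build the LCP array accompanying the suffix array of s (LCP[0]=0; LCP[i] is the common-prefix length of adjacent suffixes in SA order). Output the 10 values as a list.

sorted suffixes:
  #0 SA[0]=3  'aeeaeed'
  #1 SA[1]=6  'aeed'
  #2 SA[2]=0  'bcdaeeaeed'
  #3 SA[3]=1  'cdaeeaeed'
  #4 SA[4]=9  'd'
  #5 SA[5]=2  'daeeaeed'
  #6 SA[6]=5  'eaeed'
  #7 SA[7]=8  'ed'
  #8 SA[8]=4  'eeaeed'
  #9 SA[9]=7  'eed'

SA = [3, 6, 0, 1, 9, 2, 5, 8, 4, 7]
rank  pair      lcp
   1  s[3:],s[6:]  3  'aee'
   2  s[6:],s[0:]  0  ''
   3  s[0:],s[1:]  0  ''
   4  s[1:],s[9:]  0  ''
   5  s[9:],s[2:]  1  'd'
   6  s[2:],s[5:]  0  ''
   7  s[5:],s[8:]  1  'e'
   8  s[8:],s[4:]  1  'e'
   9  s[4:],s[7:]  2  'ee'

[0, 3, 0, 0, 0, 1, 0, 1, 1, 2]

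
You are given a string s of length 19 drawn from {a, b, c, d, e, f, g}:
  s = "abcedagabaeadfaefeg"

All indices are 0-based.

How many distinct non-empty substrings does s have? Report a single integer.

sorted suffixes:
  #0 SA[0]=7  'abaeadfaefeg'
  #1 SA[1]=0  'abcedagabaeadfaefeg'
  #2 SA[2]=11  'adfaefeg'
  #3 SA[3]=9  'aeadfaefeg'
  #4 SA[4]=14  'aefeg'
  #5 SA[5]=5  'agabaeadfaefeg'
  #6 SA[6]=8  'baeadfaefeg'
  #7 SA[7]=1  'bcedagabaeadfaefeg'
  #8 SA[8]=2  'cedagabaeadfaefeg'
  #9 SA[9]=4  'dagabaeadfaefeg'
  #10 SA[10]=12  'dfaefeg'
  #11 SA[11]=10  'eadfaefeg'
  #12 SA[12]=3  'edagabaeadfaefeg'
  #13 SA[13]=15  'efeg'
  #14 SA[14]=17  'eg'
  #15 SA[15]=13  'faefeg'
  #16 SA[16]=16  'feg'
  #17 SA[17]=18  'g'
  #18 SA[18]=6  'gabaeadfaefeg'

SA = [7, 0, 11, 9, 14, 5, 8, 1, 2, 4, 12, 10, 3, 15, 17, 13, 16, 18, 6]
rank  pair      lcp
   1  s[7:],s[0:]  2  'ab'
   2  s[0:],s[11:]  1  'a'
   3  s[11:],s[9:]  1  'a'
   4  s[9:],s[14:]  2  'ae'
   5  s[14:],s[5:]  1  'a'
   6  s[5:],s[8:]  0  ''
   7  s[8:],s[1:]  1  'b'
   8  s[1:],s[2:]  0  ''
   9  s[2:],s[4:]  0  ''
  10  s[4:],s[12:]  1  'd'
  11  s[12:],s[10:]  0  ''
  12  s[10:],s[3:]  1  'e'
  13  s[3:],s[15:]  1  'e'
  14  s[15:],s[17:]  1  'e'
  15  s[17:],s[13:]  0  ''
  16  s[13:],s[16:]  1  'f'
  17  s[16:],s[18:]  0  ''
  18  s[18:],s[6:]  1  'g'

n(n+1)/2 = 19·20/2 = 190
Σ LCP = 0 + 2 + 1 + 1 + 2 + 1 + 0 + 1 + 0 + 0 + 1 + 0 + 1 + 1 + 1 + 0 + 1 + 0 + 1 = 14
distinct = 190 − 14 = 176

176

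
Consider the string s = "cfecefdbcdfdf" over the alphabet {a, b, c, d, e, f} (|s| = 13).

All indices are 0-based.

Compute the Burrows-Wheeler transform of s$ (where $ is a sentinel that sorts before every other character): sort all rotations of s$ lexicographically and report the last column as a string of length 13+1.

rank  rotation        last
    0  $cfecefdbcdfdf  f
    1  bcdfdf$cfecefd  d
    2  cdfdf$cfecefdb  b
    3  cefdbcdfdf$cfe  e
    4  cfecefdbcdfdf$  $
    5  dbcdfdf$cfecef  f
    6  df$cfecefdbcdf  f
    7  dfdf$cfecefdbc  c
    8  ecefdbcdfdf$cf  f
    9  efdbcdfdf$cfec  c
   10  f$cfecefdbcdfd  d
   11  fdbcdfdf$cfece  e
   12  fdf$cfecefdbcd  d
   13  fecefdbcdfdf$c  c

fdbe$ffcfcdedc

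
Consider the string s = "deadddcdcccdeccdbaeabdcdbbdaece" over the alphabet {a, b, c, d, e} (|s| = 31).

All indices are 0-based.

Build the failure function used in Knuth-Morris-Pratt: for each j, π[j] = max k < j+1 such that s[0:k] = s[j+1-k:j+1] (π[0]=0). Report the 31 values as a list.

π[0] = 0
j=1 s[j]='e': π[1]=0 (border '')
j=2 s[j]='a': π[2]=0 (border '')
j=3 s[j]='d': π[3]=1 (border 'd')
j=4 s[j]='d': k: 1→0; π[4]=1 (border 'd')
j=5 s[j]='d': k: 1→0; π[5]=1 (border 'd')
j=6 s[j]='c': k: 1→0; π[6]=0 (border '')
j=7 s[j]='d': π[7]=1 (border 'd')
j=8 s[j]='c': k: 1→0; π[8]=0 (border '')
j=9 s[j]='c': π[9]=0 (border '')
j=10 s[j]='c': π[10]=0 (border '')
j=11 s[j]='d': π[11]=1 (border 'd')
j=12 s[j]='e': π[12]=2 (border 'de')
j=13 s[j]='c': k: 2→0; π[13]=0 (border '')
j=14 s[j]='c': π[14]=0 (border '')
j=15 s[j]='d': π[15]=1 (border 'd')
j=16 s[j]='b': k: 1→0; π[16]=0 (border '')
j=17 s[j]='a': π[17]=0 (border '')
j=18 s[j]='e': π[18]=0 (border '')
j=19 s[j]='a': π[19]=0 (border '')
j=20 s[j]='b': π[20]=0 (border '')
j=21 s[j]='d': π[21]=1 (border 'd')
j=22 s[j]='c': k: 1→0; π[22]=0 (border '')
j=23 s[j]='d': π[23]=1 (border 'd')
j=24 s[j]='b': k: 1→0; π[24]=0 (border '')
j=25 s[j]='b': π[25]=0 (border '')
j=26 s[j]='d': π[26]=1 (border 'd')
j=27 s[j]='a': k: 1→0; π[27]=0 (border '')
j=28 s[j]='e': π[28]=0 (border '')
j=29 s[j]='c': π[29]=0 (border '')
j=30 s[j]='e': π[30]=0 (border '')

[0, 0, 0, 1, 1, 1, 0, 1, 0, 0, 0, 1, 2, 0, 0, 1, 0, 0, 0, 0, 0, 1, 0, 1, 0, 0, 1, 0, 0, 0, 0]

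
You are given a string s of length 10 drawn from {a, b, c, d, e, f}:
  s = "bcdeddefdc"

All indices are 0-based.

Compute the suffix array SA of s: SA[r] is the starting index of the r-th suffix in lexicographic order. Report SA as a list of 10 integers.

rank | idx | suffix
   0 |   0 | bcdeddefdc
   1 |   9 | c
   2 |   1 | cdeddefdc
   3 |   8 | dc
   4 |   4 | ddefdc
   5 |   2 | deddefdc
   6 |   5 | defdc
   7 |   3 | eddefdc
   8 |   6 | efdc
   9 |   7 | fdc

[0, 9, 1, 8, 4, 2, 5, 3, 6, 7]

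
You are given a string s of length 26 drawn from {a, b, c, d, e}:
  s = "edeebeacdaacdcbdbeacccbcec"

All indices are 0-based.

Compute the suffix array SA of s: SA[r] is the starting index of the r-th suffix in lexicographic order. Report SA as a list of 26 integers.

rank→(start, suffix):
  0 → (9, 'aacdcbdbeacccbcec')
  1 → (18, 'acccbcec')
  2 → (6, 'acdaacdcbdbeacccbcec')
  3 → (10, 'acdcbdbeacccbcec')
  4 → (22, 'bcec')
  5 → (14, 'bdbeacccbcec')
  6 → (16, 'beacccbcec')
  7 → (4, 'beacdaacdcbdbeacccbcec')
  8 → (25, 'c')
  9 → (21, 'cbcec')
  10 → (13, 'cbdbeacccbcec')
  11 → (20, 'ccbcec')
  12 → (19, 'cccbcec')
  13 → (7, 'cdaacdcbdbeacccbcec')
  14 → (11, 'cdcbdbeacccbcec')
  15 → (23, 'cec')
  16 → (8, 'daacdcbdbeacccbcec')
  17 → (15, 'dbeacccbcec')
  18 → (12, 'dcbdbeacccbcec')
  19 → (1, 'deebeacdaacdcbdbeacccbcec')
  20 → (17, 'eacccbcec')
  21 → (5, 'eacdaacdcbdbeacccbcec')
  22 → (3, 'ebeacdaacdcbdbeacccbcec')
  23 → (24, 'ec')
  24 → (0, 'edeebeacdaacdcbdbeacccbcec')
  25 → (2, 'eebeacdaacdcbdbeacccbcec')

[9, 18, 6, 10, 22, 14, 16, 4, 25, 21, 13, 20, 19, 7, 11, 23, 8, 15, 12, 1, 17, 5, 3, 24, 0, 2]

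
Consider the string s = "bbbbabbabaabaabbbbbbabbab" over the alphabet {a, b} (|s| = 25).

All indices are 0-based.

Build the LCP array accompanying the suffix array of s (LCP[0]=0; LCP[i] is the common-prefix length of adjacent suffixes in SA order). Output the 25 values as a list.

[0, 3, 1, 2, 5, 2, 5, 3, 0, 1, 4, 2, 3, 3, 6, 1, 4, 4, 7, 2, 8, 3, 9, 4, 5]

rank | idx | suffix
   0 |   9 | aabaabbbbbbabbab
   1 |  12 | aabbbbbbabbab
   2 |  23 | ab
   3 |   7 | abaabaabbbbbbabbab
   4 |  10 | abaabbbbbbabbab
   5 |  20 | abbab
   6 |   4 | abbabaabaabbbbbbabbab
   7 |  13 | abbbbbbabbab
   8 |  24 | b
   9 |   8 | baabaabbbbbbabbab
  10 |  11 | baabbbbbbabbab
  11 |  22 | bab
  12 |   6 | babaabaabbbbbbabbab
  13 |  19 | babbab
  14 |   3 | babbabaabaabbbbbbabbab
  15 |  21 | bbab
  16 |   5 | bbabaabaabbbbbbabbab
  17 |  18 | bbabbab
  18 |   2 | bbabbabaabaabbbbbbabbab
  19 |  17 | bbbabbab
  20 |   1 | bbbabbabaabaabbbbbbabbab
  21 |  16 | bbbbabbab
  22 |   0 | bbbbabbabaabaabbbbbbabbab
  23 |  15 | bbbbbabbab
  24 |  14 | bbbbbbabbab

SA = [9, 12, 23, 7, 10, 20, 4, 13, 24, 8, 11, 22, 6, 19, 3, 21, 5, 18, 2, 17, 1, 16, 0, 15, 14]
rank  pair      lcp
   1  s[9:],s[12:]  3  'aab'
   2  s[12:],s[23:]  1  'a'
   3  s[23:],s[7:]  2  'ab'
   4  s[7:],s[10:]  5  'abaab'
   5  s[10:],s[20:]  2  'ab'
   6  s[20:],s[4:]  5  'abbab'
   7  s[4:],s[13:]  3  'abb'
   8  s[13:],s[24:]  0  ''
   9  s[24:],s[8:]  1  'b'
  10  s[8:],s[11:]  4  'baab'
  11  s[11:],s[22:]  2  'ba'
  12  s[22:],s[6:]  3  'bab'
  13  s[6:],s[19:]  3  'bab'
  14  s[19:],s[3:]  6  'babbab'
  15  s[3:],s[21:]  1  'b'
  16  s[21:],s[5:]  4  'bbab'
  17  s[5:],s[18:]  4  'bbab'
  18  s[18:],s[2:]  7  'bbabbab'
  19  s[2:],s[17:]  2  'bb'
  20  s[17:],s[1:]  8  'bbbabbab'
  21  s[1:],s[16:]  3  'bbb'
  22  s[16:],s[0:]  9  'bbbbabbab'
  23  s[0:],s[15:]  4  'bbbb'
  24  s[15:],s[14:]  5  'bbbbb'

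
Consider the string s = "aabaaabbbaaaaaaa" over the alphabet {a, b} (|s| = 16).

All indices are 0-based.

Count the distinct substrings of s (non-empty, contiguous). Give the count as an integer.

97

sorted suffixes:
  #0 SA[0]=15  'a'
  #1 SA[1]=14  'aa'
  #2 SA[2]=13  'aaa'
  #3 SA[3]=12  'aaaa'
  #4 SA[4]=11  'aaaaa'
  #5 SA[5]=10  'aaaaaa'
  #6 SA[6]=9  'aaaaaaa'
  #7 SA[7]=3  'aaabbbaaaaaaa'
  #8 SA[8]=0  'aabaaabbbaaaaaaa'
  #9 SA[9]=4  'aabbbaaaaaaa'
  #10 SA[10]=1  'abaaabbbaaaaaaa'
  #11 SA[11]=5  'abbbaaaaaaa'
  #12 SA[12]=8  'baaaaaaa'
  #13 SA[13]=2  'baaabbbaaaaaaa'
  #14 SA[14]=7  'bbaaaaaaa'
  #15 SA[15]=6  'bbbaaaaaaa'

SA = [15, 14, 13, 12, 11, 10, 9, 3, 0, 4, 1, 5, 8, 2, 7, 6]
rank  pair      lcp
   1  s[15:],s[14:]  1  'a'
   2  s[14:],s[13:]  2  'aa'
   3  s[13:],s[12:]  3  'aaa'
   4  s[12:],s[11:]  4  'aaaa'
   5  s[11:],s[10:]  5  'aaaaa'
   6  s[10:],s[9:]  6  'aaaaaa'
   7  s[9:],s[3:]  3  'aaa'
   8  s[3:],s[0:]  2  'aa'
   9  s[0:],s[4:]  3  'aab'
  10  s[4:],s[1:]  1  'a'
  11  s[1:],s[5:]  2  'ab'
  12  s[5:],s[8:]  0  ''
  13  s[8:],s[2:]  4  'baaa'
  14  s[2:],s[7:]  1  'b'
  15  s[7:],s[6:]  2  'bb'

n(n+1)/2 = 16·17/2 = 136
Σ LCP = 0 + 1 + 2 + 3 + 4 + 5 + 6 + 3 + 2 + 3 + 1 + 2 + 0 + 4 + 1 + 2 = 39
distinct = 136 − 39 = 97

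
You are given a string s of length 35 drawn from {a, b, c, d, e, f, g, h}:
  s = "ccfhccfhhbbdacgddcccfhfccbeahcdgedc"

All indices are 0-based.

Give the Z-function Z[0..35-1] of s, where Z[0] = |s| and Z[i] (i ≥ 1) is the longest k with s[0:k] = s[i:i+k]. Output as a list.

Z[0]=35
i=1: i≥r, start 0; Z[1]=1 grow→box=[1,2)
i=2: i≥r, start 0; Z[2]=0
i=3: i≥r, start 0; Z[3]=0
i=4: i≥r, start 0; Z[4]=4 grow→box=[4,8)
i=5: min(r-i=3, Z[1]=1)=1; Z[5]=1
i=6: min(r-i=2, Z[2]=0)=0; Z[6]=0
i=7: min(r-i=1, Z[3]=0)=0; Z[7]=0
i=8: i≥r, start 0; Z[8]=0
i=9: i≥r, start 0; Z[9]=0
i=10: i≥r, start 0; Z[10]=0
i=11: i≥r, start 0; Z[11]=0
i=12: i≥r, start 0; Z[12]=0
i=13: i≥r, start 0; Z[13]=1 grow→box=[13,14)
i=14: i≥r, start 0; Z[14]=0
i=15: i≥r, start 0; Z[15]=0
i=16: i≥r, start 0; Z[16]=0
i=17: i≥r, start 0; Z[17]=2 grow→box=[17,19)
i=18: min(r-i=1, Z[1]=1)=1; Z[18]=4 grow→box=[18,22)
i=19: min(r-i=3, Z[1]=1)=1; Z[19]=1
i=20: min(r-i=2, Z[2]=0)=0; Z[20]=0
i=21: min(r-i=1, Z[3]=0)=0; Z[21]=0
i=22: i≥r, start 0; Z[22]=0
i=23: i≥r, start 0; Z[23]=2 grow→box=[23,25)
i=24: min(r-i=1, Z[1]=1)=1; Z[24]=1
i=25: i≥r, start 0; Z[25]=0
i=26: i≥r, start 0; Z[26]=0
i=27: i≥r, start 0; Z[27]=0
i=28: i≥r, start 0; Z[28]=0
i=29: i≥r, start 0; Z[29]=1 grow→box=[29,30)
i=30: i≥r, start 0; Z[30]=0
i=31: i≥r, start 0; Z[31]=0
i=32: i≥r, start 0; Z[32]=0
i=33: i≥r, start 0; Z[33]=0
i=34: i≥r, start 0; Z[34]=1 grow→box=[34,35)

[35, 1, 0, 0, 4, 1, 0, 0, 0, 0, 0, 0, 0, 1, 0, 0, 0, 2, 4, 1, 0, 0, 0, 2, 1, 0, 0, 0, 0, 1, 0, 0, 0, 0, 1]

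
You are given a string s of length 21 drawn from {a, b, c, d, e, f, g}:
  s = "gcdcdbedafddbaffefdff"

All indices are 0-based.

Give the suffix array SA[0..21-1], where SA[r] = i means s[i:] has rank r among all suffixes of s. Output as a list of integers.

rank→(start, suffix):
  0 → (8, 'afddbaffefdff')
  1 → (13, 'affefdff')
  2 → (12, 'baffefdff')
  3 → (5, 'bedafddbaffefdff')
  4 → (3, 'cdbedafddbaffefdff')
  5 → (1, 'cdcdbedafddbaffefdff')
  6 → (7, 'dafddbaffefdff')
  7 → (11, 'dbaffefdff')
  8 → (4, 'dbedafddbaffefdff')
  9 → (2, 'dcdbedafddbaffefdff')
  10 → (10, 'ddbaffefdff')
  11 → (18, 'dff')
  12 → (6, 'edafddbaffefdff')
  13 → (16, 'efdff')
  14 → (20, 'f')
  15 → (9, 'fddbaffefdff')
  16 → (17, 'fdff')
  17 → (15, 'fefdff')
  18 → (19, 'ff')
  19 → (14, 'ffefdff')
  20 → (0, 'gcdcdbedafddbaffefdff')

[8, 13, 12, 5, 3, 1, 7, 11, 4, 2, 10, 18, 6, 16, 20, 9, 17, 15, 19, 14, 0]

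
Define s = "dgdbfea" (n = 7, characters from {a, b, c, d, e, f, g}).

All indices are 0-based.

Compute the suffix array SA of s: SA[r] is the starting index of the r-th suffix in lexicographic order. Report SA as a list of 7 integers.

[6, 3, 2, 0, 5, 4, 1]

rank | idx | suffix
   0 |   6 | a
   1 |   3 | bfea
   2 |   2 | dbfea
   3 |   0 | dgdbfea
   4 |   5 | ea
   5 |   4 | fea
   6 |   1 | gdbfea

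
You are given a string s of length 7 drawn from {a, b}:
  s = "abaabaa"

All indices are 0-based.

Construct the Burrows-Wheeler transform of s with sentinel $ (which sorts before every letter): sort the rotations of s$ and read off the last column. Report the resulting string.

aabba$aa

rank  rotation  last
    0  $abaabaa  a
    1  a$abaaba  a
    2  aa$abaab  b
    3  aabaa$ab  b
    4  abaa$aba  a
    5  abaabaa$  $
    6  baa$abaa  a
    7  baabaa$a  a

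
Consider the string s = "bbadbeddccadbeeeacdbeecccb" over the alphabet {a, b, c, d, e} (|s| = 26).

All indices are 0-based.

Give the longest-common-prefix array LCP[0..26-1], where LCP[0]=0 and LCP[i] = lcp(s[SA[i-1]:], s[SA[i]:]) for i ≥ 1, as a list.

[0, 1, 4, 0, 1, 1, 1, 2, 3, 0, 1, 1, 2, 2, 1, 0, 3, 4, 1, 1, 0, 1, 1, 1, 2, 2]

rank | idx | suffix
   0 |  16 | acdbeecccb
   1 |   2 | adbeddccadbeeeacdbeecccb
   2 |  10 | adbeeeacdbeecccb
   3 |  25 | b
   4 |   1 | badbeddccadbeeeacdbeecccb
   5 |   0 | bbadbeddccadbeeeacdbeecccb
   6 |   4 | beddccadbeeeacdbeecccb
   7 |  19 | beecccb
   8 |  12 | beeeacdbeecccb
   9 |   9 | cadbeeeacdbeecccb
  10 |  24 | cb
  11 |   8 | ccadbeeeacdbeecccb
  12 |  23 | ccb
  13 |  22 | cccb
  14 |  17 | cdbeecccb
  15 |   3 | dbeddccadbeeeacdbeecccb
  16 |  18 | dbeecccb
  17 |  11 | dbeeeacdbeecccb
  18 |   7 | dccadbeeeacdbeecccb
  19 |   6 | ddccadbeeeacdbeecccb
  20 |  15 | eacdbeecccb
  21 |  21 | ecccb
  22 |   5 | eddccadbeeeacdbeecccb
  23 |  14 | eeacdbeecccb
  24 |  20 | eecccb
  25 |  13 | eeeacdbeecccb

SA = [16, 2, 10, 25, 1, 0, 4, 19, 12, 9, 24, 8, 23, 22, 17, 3, 18, 11, 7, 6, 15, 21, 5, 14, 20, 13]
[i] adj suffixes → lcp
  [1] 16/2 → 1 ('a')
  [2] 2/10 → 4 ('adbe')
  [3] 10/25 → 0 ('')
  [4] 25/1 → 1 ('b')
  [5] 1/0 → 1 ('b')
  [6] 0/4 → 1 ('b')
  [7] 4/19 → 2 ('be')
  [8] 19/12 → 3 ('bee')
  [9] 12/9 → 0 ('')
  [10] 9/24 → 1 ('c')
  [11] 24/8 → 1 ('c')
  [12] 8/23 → 2 ('cc')
  [13] 23/22 → 2 ('cc')
  [14] 22/17 → 1 ('c')
  [15] 17/3 → 0 ('')
  [16] 3/18 → 3 ('dbe')
  [17] 18/11 → 4 ('dbee')
  [18] 11/7 → 1 ('d')
  [19] 7/6 → 1 ('d')
  [20] 6/15 → 0 ('')
  [21] 15/21 → 1 ('e')
  [22] 21/5 → 1 ('e')
  [23] 5/14 → 1 ('e')
  [24] 14/20 → 2 ('ee')
  [25] 20/13 → 2 ('ee')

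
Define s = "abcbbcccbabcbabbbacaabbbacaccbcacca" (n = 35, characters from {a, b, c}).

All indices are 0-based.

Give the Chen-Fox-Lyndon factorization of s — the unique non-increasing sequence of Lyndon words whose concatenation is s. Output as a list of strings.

["abcbbcccb", "abcb", "abbbac", "aabbbacaccbcacc", "a"]

emit factor 1: 'abcbbcccb' (i=0, period=9)
emit factor 2: 'abcb' (i=9, period=4)
emit factor 3: 'abbbac' (i=13, period=6)
emit factor 4: 'aabbbacaccbcacc' (i=19, period=15)
emit factor 5: 'a' (i=34, period=1)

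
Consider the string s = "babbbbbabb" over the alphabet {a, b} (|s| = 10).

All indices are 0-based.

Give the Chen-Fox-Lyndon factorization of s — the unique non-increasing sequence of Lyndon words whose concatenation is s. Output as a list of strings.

["b", "abbbbb", "abb"]

emit factor 1: 'b' (i=0, period=1)
emit factor 2: 'abbbbb' (i=1, period=6)
emit factor 3: 'abb' (i=7, period=3)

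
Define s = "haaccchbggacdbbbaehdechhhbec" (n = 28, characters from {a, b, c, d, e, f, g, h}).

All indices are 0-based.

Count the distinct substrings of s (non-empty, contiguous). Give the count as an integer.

378

rank→(start, suffix):
  0 → (1, 'aaccchbggacdbbbaehdechhhbec')
  1 → (2, 'accchbggacdbbbaehdechhhbec')
  2 → (10, 'acdbbbaehdechhhbec')
  3 → (16, 'aehdechhhbec')
  4 → (15, 'baehdechhhbec')
  5 → (14, 'bbaehdechhhbec')
  6 → (13, 'bbbaehdechhhbec')
  7 → (25, 'bec')
  8 → (7, 'bggacdbbbaehdechhhbec')
  9 → (27, 'c')
  10 → (3, 'ccchbggacdbbbaehdechhhbec')
  11 → (4, 'cchbggacdbbbaehdechhhbec')
  12 → (11, 'cdbbbaehdechhhbec')
  13 → (5, 'chbggacdbbbaehdechhhbec')
  14 → (21, 'chhhbec')
  15 → (12, 'dbbbaehdechhhbec')
  16 → (19, 'dechhhbec')
  17 → (26, 'ec')
  18 → (20, 'echhhbec')
  19 → (17, 'ehdechhhbec')
  20 → (9, 'gacdbbbaehdechhhbec')
  21 → (8, 'ggacdbbbaehdechhhbec')
  22 → (0, 'haaccchbggacdbbbaehdechhhbec')
  23 → (24, 'hbec')
  24 → (6, 'hbggacdbbbaehdechhhbec')
  25 → (18, 'hdechhhbec')
  26 → (23, 'hhbec')
  27 → (22, 'hhhbec')

SA = [1, 2, 10, 16, 15, 14, 13, 25, 7, 27, 3, 4, 11, 5, 21, 12, 19, 26, 20, 17, 9, 8, 0, 24, 6, 18, 23, 22]
rank  pair      lcp
   1  s[1:],s[2:]  1  'a'
   2  s[2:],s[10:]  2  'ac'
   3  s[10:],s[16:]  1  'a'
   4  s[16:],s[15:]  0  ''
   5  s[15:],s[14:]  1  'b'
   6  s[14:],s[13:]  2  'bb'
   7  s[13:],s[25:]  1  'b'
   8  s[25:],s[7:]  1  'b'
   9  s[7:],s[27:]  0  ''
  10  s[27:],s[3:]  1  'c'
  11  s[3:],s[4:]  2  'cc'
  12  s[4:],s[11:]  1  'c'
  13  s[11:],s[5:]  1  'c'
  14  s[5:],s[21:]  2  'ch'
  15  s[21:],s[12:]  0  ''
  16  s[12:],s[19:]  1  'd'
  17  s[19:],s[26:]  0  ''
  18  s[26:],s[20:]  2  'ec'
  19  s[20:],s[17:]  1  'e'
  20  s[17:],s[9:]  0  ''
  21  s[9:],s[8:]  1  'g'
  22  s[8:],s[0:]  0  ''
  23  s[0:],s[24:]  1  'h'
  24  s[24:],s[6:]  2  'hb'
  25  s[6:],s[18:]  1  'h'
  26  s[18:],s[23:]  1  'h'
  27  s[23:],s[22:]  2  'hh'

n(n+1)/2 = 28·29/2 = 406
Σ LCP = 0 + 1 + 2 + 1 + 0 + 1 + 2 + 1 + 1 + 0 + 1 + 2 + 1 + 1 + 2 + 0 + 1 + 0 + 2 + 1 + 0 + 1 + 0 + 1 + 2 + 1 + 1 + 2 = 28
distinct = 406 − 28 = 378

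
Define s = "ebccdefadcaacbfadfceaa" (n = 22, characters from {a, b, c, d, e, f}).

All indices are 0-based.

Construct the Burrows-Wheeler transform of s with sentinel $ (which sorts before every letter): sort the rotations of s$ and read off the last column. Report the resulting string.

aaecaffecdabcfacac$debd

rank  rotation                 last
    0  $ebccdefadcaacbfadfceaa  a
    1  a$ebccdefadcaacbfadfcea  a
    2  aa$ebccdefadcaacbfadfce  e
    3  aacbfadfceaa$ebccdefadc  c
    4  acbfadfceaa$ebccdefadca  a
    5  adcaacbfadfceaa$ebccdef  f
    6  adfceaa$ebccdefadcaacbf  f
    7  bccdefadcaacbfadfceaa$e  e
    8  bfadfceaa$ebccdefadcaac  c
    9  caacbfadfceaa$ebccdefad  d
   10  cbfadfceaa$ebccdefadcaa  a
   11  ccdefadcaacbfadfceaa$eb  b
   12  cdefadcaacbfadfceaa$ebc  c
   13  ceaa$ebccdefadcaacbfadf  f
   14  dcaacbfadfceaa$ebccdefa  a
   15  defadcaacbfadfceaa$ebcc  c
   16  dfceaa$ebccdefadcaacbfa  a
   17  eaa$ebccdefadcaacbfadfc  c
   18  ebccdefadcaacbfadfceaa$  $
   19  efadcaacbfadfceaa$ebccd  d
   20  fadcaacbfadfceaa$ebccde  e
   21  fadfceaa$ebccdefadcaacb  b
   22  fceaa$ebccdefadcaacbfad  d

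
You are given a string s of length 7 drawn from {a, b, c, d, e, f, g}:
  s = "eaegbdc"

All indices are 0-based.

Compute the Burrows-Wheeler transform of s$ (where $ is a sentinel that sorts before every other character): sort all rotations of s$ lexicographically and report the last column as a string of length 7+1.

rank  rotation  last
    0  $eaegbdc  c
    1  aegbdc$e  e
    2  bdc$eaeg  g
    3  c$eaegbd  d
    4  dc$eaegb  b
    5  eaegbdc$  $
    6  egbdc$ea  a
    7  gbdc$eae  e

cegdb$ae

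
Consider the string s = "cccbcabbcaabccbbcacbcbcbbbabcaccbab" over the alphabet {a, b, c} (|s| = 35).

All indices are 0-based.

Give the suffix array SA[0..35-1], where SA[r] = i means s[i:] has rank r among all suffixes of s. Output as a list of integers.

rank→(start, suffix):
  0 → (9, 'aabccbbcacbcbcbbbabcaccbab')
  1 → (33, 'ab')
  2 → (5, 'abbcaabccbbcacbcbcbbbabcaccbab')
  3 → (26, 'abcaccbab')
  4 → (10, 'abccbbcacbcbcbbbabcaccbab')
  5 → (17, 'acbcbcbbbabcaccbab')
  6 → (29, 'accbab')
  7 → (34, 'b')
  8 → (32, 'bab')
  9 → (25, 'babcaccbab')
  10 → (24, 'bbabcaccbab')
  11 → (23, 'bbbabcaccbab')
  12 → (6, 'bbcaabccbbcacbcbcbbbabcaccbab')
  13 → (14, 'bbcacbcbcbbbabcaccbab')
  14 → (7, 'bcaabccbbcacbcbcbbbabcaccbab')
  15 → (3, 'bcabbcaabccbbcacbcbcbbbabcaccbab')
  16 → (15, 'bcacbcbcbbbabcaccbab')
  17 → (27, 'bcaccbab')
  18 → (21, 'bcbbbabcaccbab')
  19 → (19, 'bcbcbbbabcaccbab')
  20 → (11, 'bccbbcacbcbcbbbabcaccbab')
  21 → (8, 'caabccbbcacbcbcbbbabcaccbab')
  22 → (4, 'cabbcaabccbbcacbcbcbbbabcaccbab')
  23 → (16, 'cacbcbcbbbabcaccbab')
  24 → (28, 'caccbab')
  25 → (31, 'cbab')
  26 → (22, 'cbbbabcaccbab')
  27 → (13, 'cbbcacbcbcbbbabcaccbab')
  28 → (2, 'cbcabbcaabccbbcacbcbcbbbabcaccbab')
  29 → (20, 'cbcbbbabcaccbab')
  30 → (18, 'cbcbcbbbabcaccbab')
  31 → (30, 'ccbab')
  32 → (12, 'ccbbcacbcbcbbbabcaccbab')
  33 → (1, 'ccbcabbcaabccbbcacbcbcbbbabcaccbab')
  34 → (0, 'cccbcabbcaabccbbcacbcbcbbbabcaccbab')

[9, 33, 5, 26, 10, 17, 29, 34, 32, 25, 24, 23, 6, 14, 7, 3, 15, 27, 21, 19, 11, 8, 4, 16, 28, 31, 22, 13, 2, 20, 18, 30, 12, 1, 0]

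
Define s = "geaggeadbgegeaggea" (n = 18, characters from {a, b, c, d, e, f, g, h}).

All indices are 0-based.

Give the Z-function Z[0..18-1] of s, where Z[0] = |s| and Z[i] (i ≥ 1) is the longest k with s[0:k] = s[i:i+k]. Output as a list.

[18, 0, 0, 1, 3, 0, 0, 0, 0, 2, 0, 7, 0, 0, 1, 3, 0, 0]

Z[0]=18
i=1: fresh scan; Z[1]=0
i=2: fresh scan; Z[2]=0
i=3: fresh scan; Z[3]=1 scan→box=[3,4)
i=4: fresh scan; Z[4]=3 scan→box=[4,7)
i=5: min(r-i=2, Z[1]=0)=0; Z[5]=0
i=6: min(r-i=1, Z[2]=0)=0; Z[6]=0
i=7: fresh scan; Z[7]=0
i=8: fresh scan; Z[8]=0
i=9: fresh scan; Z[9]=2 scan→box=[9,11)
i=10: min(r-i=1, Z[1]=0)=0; Z[10]=0
i=11: fresh scan; Z[11]=7 scan→box=[11,18)
i=12: min(r-i=6, Z[1]=0)=0; Z[12]=0
i=13: min(r-i=5, Z[2]=0)=0; Z[13]=0
i=14: min(r-i=4, Z[3]=1)=1; Z[14]=1
i=15: min(r-i=3, Z[4]=3)=3; Z[15]=3
i=16: min(r-i=2, Z[5]=0)=0; Z[16]=0
i=17: min(r-i=1, Z[6]=0)=0; Z[17]=0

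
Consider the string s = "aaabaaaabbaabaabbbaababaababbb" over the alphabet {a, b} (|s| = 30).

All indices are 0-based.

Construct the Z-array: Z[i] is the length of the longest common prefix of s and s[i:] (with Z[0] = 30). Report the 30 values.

Z[0]=30
i=1: fresh scan; Z[1]=2 scan→box=[1,3)
i=2: min(r-i=1, Z[1]=2)=1; Z[2]=1
i=3: fresh scan; Z[3]=0
i=4: fresh scan; Z[4]=3 scan→box=[4,7)
i=5: min(r-i=2, Z[1]=2)=2; Z[5]=4 scan→box=[5,9)
i=6: min(r-i=3, Z[1]=2)=2; Z[6]=2
i=7: min(r-i=2, Z[2]=1)=1; Z[7]=1
i=8: min(r-i=1, Z[3]=0)=0; Z[8]=0
i=9: fresh scan; Z[9]=0
i=10: fresh scan; Z[10]=2 scan→box=[10,12)
i=11: min(r-i=1, Z[1]=2)=1; Z[11]=1
i=12: fresh scan; Z[12]=0
i=13: fresh scan; Z[13]=2 scan→box=[13,15)
i=14: min(r-i=1, Z[1]=2)=1; Z[14]=1
i=15: fresh scan; Z[15]=0
i=16: fresh scan; Z[16]=0
i=17: fresh scan; Z[17]=0
i=18: fresh scan; Z[18]=2 scan→box=[18,20)
i=19: min(r-i=1, Z[1]=2)=1; Z[19]=1
i=20: fresh scan; Z[20]=0
i=21: fresh scan; Z[21]=1 scan→box=[21,22)
i=22: fresh scan; Z[22]=0
i=23: fresh scan; Z[23]=2 scan→box=[23,25)
i=24: min(r-i=1, Z[1]=2)=1; Z[24]=1
i=25: fresh scan; Z[25]=0
i=26: fresh scan; Z[26]=1 scan→box=[26,27)
i=27: fresh scan; Z[27]=0
i=28: fresh scan; Z[28]=0
i=29: fresh scan; Z[29]=0

[30, 2, 1, 0, 3, 4, 2, 1, 0, 0, 2, 1, 0, 2, 1, 0, 0, 0, 2, 1, 0, 1, 0, 2, 1, 0, 1, 0, 0, 0]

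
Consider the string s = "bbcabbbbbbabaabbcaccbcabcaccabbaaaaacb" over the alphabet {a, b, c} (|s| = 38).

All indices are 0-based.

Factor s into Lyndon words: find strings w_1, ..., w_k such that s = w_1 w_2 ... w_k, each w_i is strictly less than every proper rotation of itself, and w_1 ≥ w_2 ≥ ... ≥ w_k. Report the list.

emit factor 1: 'bbc' (i=0, period=3)
emit factor 2: 'abbbbbb' (i=3, period=7)
emit factor 3: 'ab' (i=10, period=2)
emit factor 4: 'aabbcaccbcabcaccabb' (i=12, period=19)
emit factor 5: 'aaaaacb' (i=31, period=7)

["bbc", "abbbbbb", "ab", "aabbcaccbcabcaccabb", "aaaaacb"]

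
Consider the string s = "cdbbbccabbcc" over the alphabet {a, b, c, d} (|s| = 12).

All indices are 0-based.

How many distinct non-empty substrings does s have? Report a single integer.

rank→(start, suffix):
  0 → (7, 'abbcc')
  1 → (2, 'bbbccabbcc')
  2 → (8, 'bbcc')
  3 → (3, 'bbccabbcc')
  4 → (9, 'bcc')
  5 → (4, 'bccabbcc')
  6 → (11, 'c')
  7 → (6, 'cabbcc')
  8 → (10, 'cc')
  9 → (5, 'ccabbcc')
  10 → (0, 'cdbbbccabbcc')
  11 → (1, 'dbbbccabbcc')

SA = [7, 2, 8, 3, 9, 4, 11, 6, 10, 5, 0, 1]
i: (SA[i-1],SA[i]) lcp shared
  1: (7,2) 0 ''
  2: (2,8) 2 'bb'
  3: (8,3) 4 'bbcc'
  4: (3,9) 1 'b'
  5: (9,4) 3 'bcc'
  6: (4,11) 0 ''
  7: (11,6) 1 'c'
  8: (6,10) 1 'c'
  9: (10,5) 2 'cc'
  10: (5,0) 1 'c'
  11: (0,1) 0 ''

n(n+1)/2 = 12·13/2 = 78
Σ LCP = 0 + 0 + 2 + 4 + 1 + 3 + 0 + 1 + 1 + 2 + 1 + 0 = 15
distinct = 78 − 15 = 63

63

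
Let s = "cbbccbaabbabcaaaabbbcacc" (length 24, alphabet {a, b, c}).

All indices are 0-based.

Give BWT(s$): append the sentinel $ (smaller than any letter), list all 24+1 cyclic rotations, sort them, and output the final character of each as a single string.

ccabaaabccbaabcabbcbbc$ab

rank  rotation                   last
    0  $cbbccbaabbabcaaaabbbcacc  c
    1  aaaabbbcacc$cbbccbaabbabc  c
    2  aaabbbcacc$cbbccbaabbabca  a
    3  aabbabcaaaabbbcacc$cbbccb  b
    4  aabbbcacc$cbbccbaabbabcaa  a
    5  abbabcaaaabbbcacc$cbbccba  a
    6  abbbcacc$cbbccbaabbabcaaa  a
    7  abcaaaabbbcacc$cbbccbaabb  b
    8  acc$cbbccbaabbabcaaaabbbc  c
    9  baabbabcaaaabbbcacc$cbbcc  c
   10  babcaaaabbbcacc$cbbccbaab  b
   11  bbabcaaaabbbcacc$cbbccbaa  a
   12  bbbcacc$cbbccbaabbabcaaaa  a
   13  bbcacc$cbbccbaabbabcaaaab  b
   14  bbccbaabbabcaaaabbbcacc$c  c
   15  bcaaaabbbcacc$cbbccbaabba  a
   16  bcacc$cbbccbaabbabcaaaabb  b
   17  bccbaabbabcaaaabbbcacc$cb  b
   18  c$cbbccbaabbabcaaaabbbcac  c
   19  caaaabbbcacc$cbbccbaabbab  b
   20  cacc$cbbccbaabbabcaaaabbb  b
   21  cbaabbabcaaaabbbcacc$cbbc  c
   22  cbbccbaabbabcaaaabbbcacc$  $
   23  cc$cbbccbaabbabcaaaabbbca  a
   24  ccbaabbabcaaaabbbcacc$cbb  b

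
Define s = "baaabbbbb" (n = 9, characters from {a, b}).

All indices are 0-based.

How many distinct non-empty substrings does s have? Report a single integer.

rank→(start, suffix):
  0 → (1, 'aaabbbbb')
  1 → (2, 'aabbbbb')
  2 → (3, 'abbbbb')
  3 → (8, 'b')
  4 → (0, 'baaabbbbb')
  5 → (7, 'bb')
  6 → (6, 'bbb')
  7 → (5, 'bbbb')
  8 → (4, 'bbbbb')

SA = [1, 2, 3, 8, 0, 7, 6, 5, 4]
i: (SA[i-1],SA[i]) lcp shared
  1: (1,2) 2 'aa'
  2: (2,3) 1 'a'
  3: (3,8) 0 ''
  4: (8,0) 1 'b'
  5: (0,7) 1 'b'
  6: (7,6) 2 'bb'
  7: (6,5) 3 'bbb'
  8: (5,4) 4 'bbbb'

n(n+1)/2 = 9·10/2 = 45
Σ LCP = 0 + 2 + 1 + 0 + 1 + 1 + 2 + 3 + 4 = 14
distinct = 45 − 14 = 31

31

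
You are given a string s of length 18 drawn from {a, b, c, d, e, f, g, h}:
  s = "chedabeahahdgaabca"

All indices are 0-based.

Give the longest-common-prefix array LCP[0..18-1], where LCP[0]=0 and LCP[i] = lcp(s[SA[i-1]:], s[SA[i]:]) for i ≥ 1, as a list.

[0, 1, 1, 2, 1, 2, 0, 1, 0, 1, 0, 1, 0, 1, 0, 0, 1, 1]

sorted suffixes:
  #0 SA[0]=17  'a'
  #1 SA[1]=13  'aabca'
  #2 SA[2]=14  'abca'
  #3 SA[3]=4  'abeahahdgaabca'
  #4 SA[4]=7  'ahahdgaabca'
  #5 SA[5]=9  'ahdgaabca'
  #6 SA[6]=15  'bca'
  #7 SA[7]=5  'beahahdgaabca'
  #8 SA[8]=16  'ca'
  #9 SA[9]=0  'chedabeahahdgaabca'
  #10 SA[10]=3  'dabeahahdgaabca'
  #11 SA[11]=11  'dgaabca'
  #12 SA[12]=6  'eahahdgaabca'
  #13 SA[13]=2  'edabeahahdgaabca'
  #14 SA[14]=12  'gaabca'
  #15 SA[15]=8  'hahdgaabca'
  #16 SA[16]=10  'hdgaabca'
  #17 SA[17]=1  'hedabeahahdgaabca'

SA = [17, 13, 14, 4, 7, 9, 15, 5, 16, 0, 3, 11, 6, 2, 12, 8, 10, 1]
rank  pair      lcp
   1  s[17:],s[13:]  1  'a'
   2  s[13:],s[14:]  1  'a'
   3  s[14:],s[4:]  2  'ab'
   4  s[4:],s[7:]  1  'a'
   5  s[7:],s[9:]  2  'ah'
   6  s[9:],s[15:]  0  ''
   7  s[15:],s[5:]  1  'b'
   8  s[5:],s[16:]  0  ''
   9  s[16:],s[0:]  1  'c'
  10  s[0:],s[3:]  0  ''
  11  s[3:],s[11:]  1  'd'
  12  s[11:],s[6:]  0  ''
  13  s[6:],s[2:]  1  'e'
  14  s[2:],s[12:]  0  ''
  15  s[12:],s[8:]  0  ''
  16  s[8:],s[10:]  1  'h'
  17  s[10:],s[1:]  1  'h'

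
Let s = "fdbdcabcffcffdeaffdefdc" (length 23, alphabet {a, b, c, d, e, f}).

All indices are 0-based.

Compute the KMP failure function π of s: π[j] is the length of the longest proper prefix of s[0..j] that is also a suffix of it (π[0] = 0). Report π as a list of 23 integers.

π[0] = 0
j=1 s[j]='d': π[1]=0 (border '')
j=2 s[j]='b': π[2]=0 (border '')
j=3 s[j]='d': π[3]=0 (border '')
j=4 s[j]='c': π[4]=0 (border '')
j=5 s[j]='a': π[5]=0 (border '')
j=6 s[j]='b': π[6]=0 (border '')
j=7 s[j]='c': π[7]=0 (border '')
j=8 s[j]='f': π[8]=1 (border 'f')
j=9 s[j]='f': k: 1→0; π[9]=1 (border 'f')
j=10 s[j]='c': k: 1→0; π[10]=0 (border '')
j=11 s[j]='f': π[11]=1 (border 'f')
j=12 s[j]='f': k: 1→0; π[12]=1 (border 'f')
j=13 s[j]='d': π[13]=2 (border 'fd')
j=14 s[j]='e': k: 2→0; π[14]=0 (border '')
j=15 s[j]='a': π[15]=0 (border '')
j=16 s[j]='f': π[16]=1 (border 'f')
j=17 s[j]='f': k: 1→0; π[17]=1 (border 'f')
j=18 s[j]='d': π[18]=2 (border 'fd')
j=19 s[j]='e': k: 2→0; π[19]=0 (border '')
j=20 s[j]='f': π[20]=1 (border 'f')
j=21 s[j]='d': π[21]=2 (border 'fd')
j=22 s[j]='c': k: 2→0; π[22]=0 (border '')

[0, 0, 0, 0, 0, 0, 0, 0, 1, 1, 0, 1, 1, 2, 0, 0, 1, 1, 2, 0, 1, 2, 0]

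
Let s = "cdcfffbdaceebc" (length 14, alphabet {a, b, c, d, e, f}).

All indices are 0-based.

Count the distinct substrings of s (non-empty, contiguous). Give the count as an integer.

rank | idx | suffix
   0 |   8 | aceebc
   1 |  12 | bc
   2 |   6 | bdaceebc
   3 |  13 | c
   4 |   0 | cdcfffbdaceebc
   5 |   9 | ceebc
   6 |   2 | cfffbdaceebc
   7 |   7 | daceebc
   8 |   1 | dcfffbdaceebc
   9 |  11 | ebc
  10 |  10 | eebc
  11 |   5 | fbdaceebc
  12 |   4 | ffbdaceebc
  13 |   3 | fffbdaceebc

SA = [8, 12, 6, 13, 0, 9, 2, 7, 1, 11, 10, 5, 4, 3]
[i] adj suffixes → lcp
  [1] 8/12 → 0 ('')
  [2] 12/6 → 1 ('b')
  [3] 6/13 → 0 ('')
  [4] 13/0 → 1 ('c')
  [5] 0/9 → 1 ('c')
  [6] 9/2 → 1 ('c')
  [7] 2/7 → 0 ('')
  [8] 7/1 → 1 ('d')
  [9] 1/11 → 0 ('')
  [10] 11/10 → 1 ('e')
  [11] 10/5 → 0 ('')
  [12] 5/4 → 1 ('f')
  [13] 4/3 → 2 ('ff')

n(n+1)/2 = 14·15/2 = 105
Σ LCP = 0 + 0 + 1 + 0 + 1 + 1 + 1 + 0 + 1 + 0 + 1 + 0 + 1 + 2 = 9
distinct = 105 − 9 = 96

96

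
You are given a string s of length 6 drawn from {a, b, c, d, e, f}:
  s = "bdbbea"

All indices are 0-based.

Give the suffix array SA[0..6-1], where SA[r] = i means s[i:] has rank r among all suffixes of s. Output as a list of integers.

sorted suffixes:
  #0 SA[0]=5  'a'
  #1 SA[1]=2  'bbea'
  #2 SA[2]=0  'bdbbea'
  #3 SA[3]=3  'bea'
  #4 SA[4]=1  'dbbea'
  #5 SA[5]=4  'ea'

[5, 2, 0, 3, 1, 4]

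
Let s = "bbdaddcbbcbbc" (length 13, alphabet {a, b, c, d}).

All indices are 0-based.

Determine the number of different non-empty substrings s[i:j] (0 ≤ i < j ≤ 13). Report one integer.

rank | idx | suffix
   0 |   3 | addcbbcbbc
   1 |  10 | bbc
   2 |   7 | bbcbbc
   3 |   0 | bbdaddcbbcbbc
   4 |  11 | bc
   5 |   8 | bcbbc
   6 |   1 | bdaddcbbcbbc
   7 |  12 | c
   8 |   9 | cbbc
   9 |   6 | cbbcbbc
  10 |   2 | daddcbbcbbc
  11 |   5 | dcbbcbbc
  12 |   4 | ddcbbcbbc

SA = [3, 10, 7, 0, 11, 8, 1, 12, 9, 6, 2, 5, 4]
[i] adj suffixes → lcp
  [1] 3/10 → 0 ('')
  [2] 10/7 → 3 ('bbc')
  [3] 7/0 → 2 ('bb')
  [4] 0/11 → 1 ('b')
  [5] 11/8 → 2 ('bc')
  [6] 8/1 → 1 ('b')
  [7] 1/12 → 0 ('')
  [8] 12/9 → 1 ('c')
  [9] 9/6 → 4 ('cbbc')
  [10] 6/2 → 0 ('')
  [11] 2/5 → 1 ('d')
  [12] 5/4 → 1 ('d')

n(n+1)/2 = 13·14/2 = 91
Σ LCP = 0 + 0 + 3 + 2 + 1 + 2 + 1 + 0 + 1 + 4 + 0 + 1 + 1 = 16
distinct = 91 − 16 = 75

75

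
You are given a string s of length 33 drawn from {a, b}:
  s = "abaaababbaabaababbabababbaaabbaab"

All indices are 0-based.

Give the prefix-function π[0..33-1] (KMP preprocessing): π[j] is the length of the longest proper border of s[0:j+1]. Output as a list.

π[0] = 0
j=1 s[j]='b': π[1]=0 (border '')
j=2 s[j]='a': π[2]=1 (border 'a')
j=3 s[j]='a': k: 1→0; π[3]=1 (border 'a')
j=4 s[j]='a': k: 1→0; π[4]=1 (border 'a')
j=5 s[j]='b': π[5]=2 (border 'ab')
j=6 s[j]='a': π[6]=3 (border 'aba')
j=7 s[j]='b': k: 3→1; π[7]=2 (border 'ab')
j=8 s[j]='b': k: 2→0; π[8]=0 (border '')
j=9 s[j]='a': π[9]=1 (border 'a')
j=10 s[j]='a': k: 1→0; π[10]=1 (border 'a')
j=11 s[j]='b': π[11]=2 (border 'ab')
j=12 s[j]='a': π[12]=3 (border 'aba')
j=13 s[j]='a': π[13]=4 (border 'abaa')
j=14 s[j]='b': k: 4→1; π[14]=2 (border 'ab')
j=15 s[j]='a': π[15]=3 (border 'aba')
j=16 s[j]='b': k: 3→1; π[16]=2 (border 'ab')
j=17 s[j]='b': k: 2→0; π[17]=0 (border '')
j=18 s[j]='a': π[18]=1 (border 'a')
j=19 s[j]='b': π[19]=2 (border 'ab')
j=20 s[j]='a': π[20]=3 (border 'aba')
j=21 s[j]='b': k: 3→1; π[21]=2 (border 'ab')
j=22 s[j]='a': π[22]=3 (border 'aba')
j=23 s[j]='b': k: 3→1; π[23]=2 (border 'ab')
j=24 s[j]='b': k: 2→0; π[24]=0 (border '')
j=25 s[j]='a': π[25]=1 (border 'a')
j=26 s[j]='a': k: 1→0; π[26]=1 (border 'a')
j=27 s[j]='a': k: 1→0; π[27]=1 (border 'a')
j=28 s[j]='b': π[28]=2 (border 'ab')
j=29 s[j]='b': k: 2→0; π[29]=0 (border '')
j=30 s[j]='a': π[30]=1 (border 'a')
j=31 s[j]='a': k: 1→0; π[31]=1 (border 'a')
j=32 s[j]='b': π[32]=2 (border 'ab')

[0, 0, 1, 1, 1, 2, 3, 2, 0, 1, 1, 2, 3, 4, 2, 3, 2, 0, 1, 2, 3, 2, 3, 2, 0, 1, 1, 1, 2, 0, 1, 1, 2]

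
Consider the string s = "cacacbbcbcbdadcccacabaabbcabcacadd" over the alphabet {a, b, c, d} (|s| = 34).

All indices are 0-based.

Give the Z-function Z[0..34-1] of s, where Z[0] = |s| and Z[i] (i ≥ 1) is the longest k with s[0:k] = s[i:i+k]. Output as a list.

Z[0]=34
i=1: outside box; Z[1]=0
i=2: outside box; Z[2]=3 scan→box=[2,5)
i=3: min(r-i=2, Z[1]=0)=0; Z[3]=0
i=4: min(r-i=1, Z[2]=3)=1; Z[4]=1
i=5: outside box; Z[5]=0
i=6: outside box; Z[6]=0
i=7: outside box; Z[7]=1 scan→box=[7,8)
i=8: outside box; Z[8]=0
i=9: outside box; Z[9]=1 scan→box=[9,10)
i=10: outside box; Z[10]=0
i=11: outside box; Z[11]=0
i=12: outside box; Z[12]=0
i=13: outside box; Z[13]=0
i=14: outside box; Z[14]=1 scan→box=[14,15)
i=15: outside box; Z[15]=1 scan→box=[15,16)
i=16: outside box; Z[16]=4 scan→box=[16,20)
i=17: min(r-i=3, Z[1]=0)=0; Z[17]=0
i=18: min(r-i=2, Z[2]=3)=2; Z[18]=2
i=19: min(r-i=1, Z[3]=0)=0; Z[19]=0
i=20: outside box; Z[20]=0
i=21: outside box; Z[21]=0
i=22: outside box; Z[22]=0
i=23: outside box; Z[23]=0
i=24: outside box; Z[24]=0
i=25: outside box; Z[25]=2 scan→box=[25,27)
i=26: min(r-i=1, Z[1]=0)=0; Z[26]=0
i=27: outside box; Z[27]=0
i=28: outside box; Z[28]=4 scan→box=[28,32)
i=29: min(r-i=3, Z[1]=0)=0; Z[29]=0
i=30: min(r-i=2, Z[2]=3)=2; Z[30]=2
i=31: min(r-i=1, Z[3]=0)=0; Z[31]=0
i=32: outside box; Z[32]=0
i=33: outside box; Z[33]=0

[34, 0, 3, 0, 1, 0, 0, 1, 0, 1, 0, 0, 0, 0, 1, 1, 4, 0, 2, 0, 0, 0, 0, 0, 0, 2, 0, 0, 4, 0, 2, 0, 0, 0]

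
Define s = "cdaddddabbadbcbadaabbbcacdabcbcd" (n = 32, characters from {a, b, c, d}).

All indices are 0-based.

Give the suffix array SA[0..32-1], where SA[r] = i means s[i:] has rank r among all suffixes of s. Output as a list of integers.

[17, 7, 18, 26, 23, 15, 10, 2, 14, 9, 8, 19, 20, 21, 12, 27, 29, 22, 13, 28, 30, 24, 0, 31, 16, 6, 25, 1, 11, 5, 4, 3]

sorted suffixes:
  #0 SA[0]=17  'aabbbcacdabcbcd'
  #1 SA[1]=7  'abbadbcbadaabbbcacdabcbcd'
  #2 SA[2]=18  'abbbcacdabcbcd'
  #3 SA[3]=26  'abcbcd'
  #4 SA[4]=23  'acdabcbcd'
  #5 SA[5]=15  'adaabbbcacdabcbcd'
  #6 SA[6]=10  'adbcbadaabbbcacdabcbcd'
  #7 SA[7]=2  'addddabbadbcbadaabbbcacdabcbcd'
  #8 SA[8]=14  'badaabbbcacdabcbcd'
  #9 SA[9]=9  'badbcbadaabbbcacdabcbcd'
  #10 SA[10]=8  'bbadbcbadaabbbcacdabcbcd'
  #11 SA[11]=19  'bbbcacdabcbcd'
  #12 SA[12]=20  'bbcacdabcbcd'
  #13 SA[13]=21  'bcacdabcbcd'
  #14 SA[14]=12  'bcbadaabbbcacdabcbcd'
  #15 SA[15]=27  'bcbcd'
  #16 SA[16]=29  'bcd'
  #17 SA[17]=22  'cacdabcbcd'
  #18 SA[18]=13  'cbadaabbbcacdabcbcd'
  #19 SA[19]=28  'cbcd'
  #20 SA[20]=30  'cd'
  #21 SA[21]=24  'cdabcbcd'
  #22 SA[22]=0  'cdaddddabbadbcbadaabbbcacdabcbcd'
  #23 SA[23]=31  'd'
  #24 SA[24]=16  'daabbbcacdabcbcd'
  #25 SA[25]=6  'dabbadbcbadaabbbcacdabcbcd'
  #26 SA[26]=25  'dabcbcd'
  #27 SA[27]=1  'daddddabbadbcbadaabbbcacdabcbcd'
  #28 SA[28]=11  'dbcbadaabbbcacdabcbcd'
  #29 SA[29]=5  'ddabbadbcbadaabbbcacdabcbcd'
  #30 SA[30]=4  'dddabbadbcbadaabbbcacdabcbcd'
  #31 SA[31]=3  'ddddabbadbcbadaabbbcacdabcbcd'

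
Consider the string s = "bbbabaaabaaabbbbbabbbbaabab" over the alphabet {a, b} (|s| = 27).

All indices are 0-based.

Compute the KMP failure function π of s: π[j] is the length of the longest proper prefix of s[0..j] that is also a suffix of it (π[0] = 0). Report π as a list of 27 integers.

π[0] = 0
j=1 s[j]='b': π[1]=1 (border 'b')
j=2 s[j]='b': π[2]=2 (border 'bb')
j=3 s[j]='a': k: 2→1→0; π[3]=0 (border '')
j=4 s[j]='b': π[4]=1 (border 'b')
j=5 s[j]='a': k: 1→0; π[5]=0 (border '')
j=6 s[j]='a': π[6]=0 (border '')
j=7 s[j]='a': π[7]=0 (border '')
j=8 s[j]='b': π[8]=1 (border 'b')
j=9 s[j]='a': k: 1→0; π[9]=0 (border '')
j=10 s[j]='a': π[10]=0 (border '')
j=11 s[j]='a': π[11]=0 (border '')
j=12 s[j]='b': π[12]=1 (border 'b')
j=13 s[j]='b': π[13]=2 (border 'bb')
j=14 s[j]='b': π[14]=3 (border 'bbb')
j=15 s[j]='b': k: 3→2; π[15]=3 (border 'bbb')
j=16 s[j]='b': k: 3→2; π[16]=3 (border 'bbb')
j=17 s[j]='a': π[17]=4 (border 'bbba')
j=18 s[j]='b': π[18]=5 (border 'bbbab')
j=19 s[j]='b': k: 5→1; π[19]=2 (border 'bb')
j=20 s[j]='b': π[20]=3 (border 'bbb')
j=21 s[j]='b': k: 3→2; π[21]=3 (border 'bbb')
j=22 s[j]='a': π[22]=4 (border 'bbba')
j=23 s[j]='a': k: 4→0; π[23]=0 (border '')
j=24 s[j]='b': π[24]=1 (border 'b')
j=25 s[j]='a': k: 1→0; π[25]=0 (border '')
j=26 s[j]='b': π[26]=1 (border 'b')

[0, 1, 2, 0, 1, 0, 0, 0, 1, 0, 0, 0, 1, 2, 3, 3, 3, 4, 5, 2, 3, 3, 4, 0, 1, 0, 1]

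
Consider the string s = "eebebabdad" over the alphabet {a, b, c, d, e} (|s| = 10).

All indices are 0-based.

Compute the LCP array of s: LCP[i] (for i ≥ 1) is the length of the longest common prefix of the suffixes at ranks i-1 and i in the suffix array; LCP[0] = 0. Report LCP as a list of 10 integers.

rank→(start, suffix):
  0 → (5, 'abdad')
  1 → (8, 'ad')
  2 → (4, 'babdad')
  3 → (6, 'bdad')
  4 → (2, 'bebabdad')
  5 → (9, 'd')
  6 → (7, 'dad')
  7 → (3, 'ebabdad')
  8 → (1, 'ebebabdad')
  9 → (0, 'eebebabdad')

SA = [5, 8, 4, 6, 2, 9, 7, 3, 1, 0]
[i] adj suffixes → lcp
  [1] 5/8 → 1 ('a')
  [2] 8/4 → 0 ('')
  [3] 4/6 → 1 ('b')
  [4] 6/2 → 1 ('b')
  [5] 2/9 → 0 ('')
  [6] 9/7 → 1 ('d')
  [7] 7/3 → 0 ('')
  [8] 3/1 → 2 ('eb')
  [9] 1/0 → 1 ('e')

[0, 1, 0, 1, 1, 0, 1, 0, 2, 1]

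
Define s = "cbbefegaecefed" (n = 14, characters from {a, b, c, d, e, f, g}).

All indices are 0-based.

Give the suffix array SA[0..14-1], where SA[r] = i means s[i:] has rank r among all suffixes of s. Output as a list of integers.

[7, 1, 2, 0, 9, 13, 8, 12, 10, 3, 5, 11, 4, 6]

sorted suffixes:
  #0 SA[0]=7  'aecefed'
  #1 SA[1]=1  'bbefegaecefed'
  #2 SA[2]=2  'befegaecefed'
  #3 SA[3]=0  'cbbefegaecefed'
  #4 SA[4]=9  'cefed'
  #5 SA[5]=13  'd'
  #6 SA[6]=8  'ecefed'
  #7 SA[7]=12  'ed'
  #8 SA[8]=10  'efed'
  #9 SA[9]=3  'efegaecefed'
  #10 SA[10]=5  'egaecefed'
  #11 SA[11]=11  'fed'
  #12 SA[12]=4  'fegaecefed'
  #13 SA[13]=6  'gaecefed'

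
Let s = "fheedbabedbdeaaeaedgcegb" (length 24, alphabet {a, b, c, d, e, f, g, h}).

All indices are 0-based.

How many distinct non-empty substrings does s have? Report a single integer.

rank→(start, suffix):
  0 → (13, 'aaeaedgcegb')
  1 → (6, 'abedbdeaaeaedgcegb')
  2 → (14, 'aeaedgcegb')
  3 → (16, 'aedgcegb')
  4 → (23, 'b')
  5 → (5, 'babedbdeaaeaedgcegb')
  6 → (10, 'bdeaaeaedgcegb')
  7 → (7, 'bedbdeaaeaedgcegb')
  8 → (20, 'cegb')
  9 → (4, 'dbabedbdeaaeaedgcegb')
  10 → (9, 'dbdeaaeaedgcegb')
  11 → (11, 'deaaeaedgcegb')
  12 → (18, 'dgcegb')
  13 → (12, 'eaaeaedgcegb')
  14 → (15, 'eaedgcegb')
  15 → (3, 'edbabedbdeaaeaedgcegb')
  16 → (8, 'edbdeaaeaedgcegb')
  17 → (17, 'edgcegb')
  18 → (2, 'eedbabedbdeaaeaedgcegb')
  19 → (21, 'egb')
  20 → (0, 'fheedbabedbdeaaeaedgcegb')
  21 → (22, 'gb')
  22 → (19, 'gcegb')
  23 → (1, 'heedbabedbdeaaeaedgcegb')

SA = [13, 6, 14, 16, 23, 5, 10, 7, 20, 4, 9, 11, 18, 12, 15, 3, 8, 17, 2, 21, 0, 22, 19, 1]
i: (SA[i-1],SA[i]) lcp shared
  1: (13,6) 1 'a'
  2: (6,14) 1 'a'
  3: (14,16) 2 'ae'
  4: (16,23) 0 ''
  5: (23,5) 1 'b'
  6: (5,10) 1 'b'
  7: (10,7) 1 'b'
  8: (7,20) 0 ''
  9: (20,4) 0 ''
  10: (4,9) 2 'db'
  11: (9,11) 1 'd'
  12: (11,18) 1 'd'
  13: (18,12) 0 ''
  14: (12,15) 2 'ea'
  15: (15,3) 1 'e'
  16: (3,8) 3 'edb'
  17: (8,17) 2 'ed'
  18: (17,2) 1 'e'
  19: (2,21) 1 'e'
  20: (21,0) 0 ''
  21: (0,22) 0 ''
  22: (22,19) 1 'g'
  23: (19,1) 0 ''

n(n+1)/2 = 24·25/2 = 300
Σ LCP = 0 + 1 + 1 + 2 + 0 + 1 + 1 + 1 + 0 + 0 + 2 + 1 + 1 + 0 + 2 + 1 + 3 + 2 + 1 + 1 + 0 + 0 + 1 + 0 = 22
distinct = 300 − 22 = 278

278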